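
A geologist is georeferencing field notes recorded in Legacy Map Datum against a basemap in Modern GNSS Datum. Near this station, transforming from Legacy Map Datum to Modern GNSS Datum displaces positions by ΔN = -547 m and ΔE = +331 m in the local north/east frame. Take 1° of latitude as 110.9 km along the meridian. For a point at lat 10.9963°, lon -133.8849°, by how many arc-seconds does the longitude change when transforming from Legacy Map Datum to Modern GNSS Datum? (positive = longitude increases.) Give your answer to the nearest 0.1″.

At latitude 10.9963°, cos φ = 0.981640.
1° of longitude at this latitude = 110.9 × cos φ = 108.86 km, so Δλ = 331.0 / 108863.8 = 0.0030405° = 10.946″.

Δλ = 10.9″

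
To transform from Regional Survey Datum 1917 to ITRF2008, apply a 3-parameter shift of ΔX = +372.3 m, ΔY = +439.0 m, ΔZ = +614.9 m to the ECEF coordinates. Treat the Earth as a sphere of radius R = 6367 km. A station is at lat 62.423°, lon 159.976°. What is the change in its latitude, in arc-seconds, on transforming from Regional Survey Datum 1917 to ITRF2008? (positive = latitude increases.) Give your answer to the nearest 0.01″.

Δφ = 14.95″

sin φ = 0.886389, cos φ = 0.462940, sin λ = 0.342414, cos λ = -0.939549.
North component: ΔN = −sin φ cos λ·ΔX − sin φ sin λ·ΔY + cos φ·ΔZ = −(0.886389)(-0.939549)(372.3) − (0.886389)(0.342414)(439.0) + (0.462940)(614.9) = 461.47 m.
1° of latitude spans πR/180 = 111125 m, so Δφ = 461.47 / 111125 × 3600 = 14.950″.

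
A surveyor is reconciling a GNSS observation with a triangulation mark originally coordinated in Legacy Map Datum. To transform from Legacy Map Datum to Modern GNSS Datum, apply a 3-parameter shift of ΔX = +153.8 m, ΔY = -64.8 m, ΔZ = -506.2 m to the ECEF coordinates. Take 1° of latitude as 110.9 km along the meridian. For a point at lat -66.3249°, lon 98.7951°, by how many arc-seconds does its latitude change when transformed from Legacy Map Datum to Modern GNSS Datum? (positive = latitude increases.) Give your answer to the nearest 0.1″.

Δφ = -9.2″

sin φ = -0.915837, cos φ = 0.401550, sin λ = 0.988241, cos λ = -0.152901.
North component: ΔN = −sin φ cos λ·ΔX − sin φ sin λ·ΔY + cos φ·ΔZ = −(-0.915837)(-0.152901)(153.8) − (-0.915837)(0.988241)(-64.8) + (0.401550)(-506.2) = -283.45 m.
1° of latitude spans 110900 m, so Δφ = -283.45 / 110900 × 3600 = -9.201″.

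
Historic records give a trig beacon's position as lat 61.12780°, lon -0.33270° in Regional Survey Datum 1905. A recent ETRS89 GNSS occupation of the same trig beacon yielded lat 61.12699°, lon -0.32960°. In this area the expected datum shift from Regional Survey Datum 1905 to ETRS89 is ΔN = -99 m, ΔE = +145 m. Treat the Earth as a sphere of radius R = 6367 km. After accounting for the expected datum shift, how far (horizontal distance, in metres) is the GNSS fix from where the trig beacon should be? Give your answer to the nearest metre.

Observed coordinate differences: Δφ = -0.00081°, Δλ = +0.00310°.
Converting to metres (1° lat = 111125 m, cos φ = 0.482858): observed ΔN = -90.0 m, observed ΔE = 166.3 m.
Subtracting the expected shift leaves a residual of -90.0 − (-99) = 9.0 m north and 166.3 − (145) = 21.3 m east.
Residual distance = √(9.0² + 21.3²) = 23.2 m.

23 m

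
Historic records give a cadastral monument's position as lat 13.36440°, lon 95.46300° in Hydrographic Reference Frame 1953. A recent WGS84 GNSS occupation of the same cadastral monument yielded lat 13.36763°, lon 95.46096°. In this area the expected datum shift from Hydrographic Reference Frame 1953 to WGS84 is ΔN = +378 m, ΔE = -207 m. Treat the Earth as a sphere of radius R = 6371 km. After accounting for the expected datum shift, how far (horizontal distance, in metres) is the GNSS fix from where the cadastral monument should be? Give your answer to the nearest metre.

23 m

Observed coordinate differences: Δφ = +0.00323°, Δλ = -0.00204°.
Converting to metres (1° lat = 111195 m, cos φ = 0.972920): observed ΔN = 359.2 m, observed ΔE = -220.7 m.
Subtracting the expected shift leaves a residual of 359.2 − (378) = -18.8 m north and -220.7 − (-207) = -13.7 m east.
Residual distance = √((-18.8)² + (-13.7)²) = 23.3 m.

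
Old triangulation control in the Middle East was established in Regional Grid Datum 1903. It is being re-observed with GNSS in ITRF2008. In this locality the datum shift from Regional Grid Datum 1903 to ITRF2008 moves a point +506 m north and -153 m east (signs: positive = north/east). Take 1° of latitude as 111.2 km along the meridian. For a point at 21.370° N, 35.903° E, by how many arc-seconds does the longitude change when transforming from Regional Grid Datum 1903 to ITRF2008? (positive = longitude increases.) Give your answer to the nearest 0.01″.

At latitude 21.370°, cos φ = 0.931247.
1° of longitude at this latitude = 111.2 × cos φ = 103.55 km, so Δλ = -153.0 / 103554.6 = -0.0014775° = -5.319″.

Δλ = -5.32″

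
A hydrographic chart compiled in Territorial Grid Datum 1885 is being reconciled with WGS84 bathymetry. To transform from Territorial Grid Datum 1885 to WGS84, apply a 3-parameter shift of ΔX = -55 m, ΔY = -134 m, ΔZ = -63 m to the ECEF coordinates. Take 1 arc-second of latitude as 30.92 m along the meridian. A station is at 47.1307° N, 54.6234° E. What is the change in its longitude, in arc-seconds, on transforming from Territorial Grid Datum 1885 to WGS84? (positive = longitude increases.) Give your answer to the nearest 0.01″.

sin φ = 0.732908, cos φ = 0.680328, sin λ = 0.815364, cos λ = 0.578948.
East component: ΔE = −sin λ·ΔX + cos λ·ΔY = −(0.815364)(-55) + (0.578948)(-134) = -32.73 m.
1° of latitude spans 3600 × 30.92 = 111312 m; at latitude φ, 1° of longitude spans that × cos φ = 75728.7 m, so Δλ = -32.73 / 75728.7 × 3600 = -1.556″.

Δλ = -1.56″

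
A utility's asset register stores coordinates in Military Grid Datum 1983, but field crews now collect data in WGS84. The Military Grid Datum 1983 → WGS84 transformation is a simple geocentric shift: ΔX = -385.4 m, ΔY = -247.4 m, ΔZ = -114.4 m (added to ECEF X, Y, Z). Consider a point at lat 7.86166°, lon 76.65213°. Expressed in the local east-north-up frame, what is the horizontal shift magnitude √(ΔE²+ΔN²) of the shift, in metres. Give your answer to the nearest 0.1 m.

325.1 m

The local east axis at (φ, λ) is (−sin λ, cos λ, 0), so ΔE = −sin(76.65213°)·(-385.4) + cos(76.65213°)·(-247.4) = 317.87 m.
The local north axis is (−sin φ cos λ, −sin φ sin λ, cos φ), giving ΔN = 12.170 + 32.926 − 113.325 = -68.23 m.
Horizontal magnitude = √(ΔE² + ΔN²) = √(317.87² + (-68.23)²) = 325.11 m.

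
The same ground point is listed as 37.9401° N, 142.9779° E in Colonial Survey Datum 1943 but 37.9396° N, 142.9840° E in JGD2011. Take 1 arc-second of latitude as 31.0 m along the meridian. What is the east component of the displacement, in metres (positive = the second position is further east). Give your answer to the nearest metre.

ΔE = 537 m

Δφ = 37.9396° − 37.9401° = -0.0005°; Δλ = 142.9840° − 142.9779° = +0.0061°.
1° of latitude = 3600 × 31.00 = 111600 m.
ΔN = Δφ × 111600 = -55.8 m; ΔE = Δλ × 111600 × cos(37.9401°) = +0.0061 × 111600 × 0.788654 = 536.9 m.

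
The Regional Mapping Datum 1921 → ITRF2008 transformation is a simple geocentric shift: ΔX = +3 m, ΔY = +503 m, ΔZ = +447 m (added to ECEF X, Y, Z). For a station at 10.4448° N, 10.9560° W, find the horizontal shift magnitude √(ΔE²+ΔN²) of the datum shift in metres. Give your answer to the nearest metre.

The local east axis at (φ, λ) is (−sin λ, cos λ, 0), so ΔE = −sin(-10.9560°)·3 + cos(-10.9560°)·503 = 494.40 m.
The local north axis is (−sin φ cos λ, −sin φ sin λ, cos φ), giving ΔN = -0.534 + 17.331 + 439.593 = 456.39 m.
Horizontal magnitude = √(ΔE² + ΔN²) = √(494.40² + 456.39²) = 672.85 m.

673 m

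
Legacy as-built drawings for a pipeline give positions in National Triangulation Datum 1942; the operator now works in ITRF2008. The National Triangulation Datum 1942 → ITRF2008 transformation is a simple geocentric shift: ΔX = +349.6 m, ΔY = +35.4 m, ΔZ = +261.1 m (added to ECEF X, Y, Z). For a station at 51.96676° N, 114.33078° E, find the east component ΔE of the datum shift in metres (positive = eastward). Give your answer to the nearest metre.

The local east axis at (φ, λ) is (−sin λ, cos λ, 0), so ΔE = −sin(114.33078°)·349.6 + cos(114.33078°)·35.4 = -333.13 m.

ΔE = -333 m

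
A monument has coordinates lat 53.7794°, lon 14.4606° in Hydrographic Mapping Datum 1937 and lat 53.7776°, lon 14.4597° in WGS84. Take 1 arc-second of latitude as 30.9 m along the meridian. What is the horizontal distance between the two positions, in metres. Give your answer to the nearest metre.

Δφ = 53.7776° − 53.7794° = -0.0018°; Δλ = 14.4597° − 14.4606° = -0.0009°.
1° of latitude = 3600 × 30.90 = 111240 m.
ΔN = Δφ × 111240 = -200.2 m; ΔE = Δλ × 111240 × cos(53.7794°) = -0.0009 × 111240 × 0.590896 = -59.2 m.
Distance = √(ΔE² + ΔN²) = √((-59.2)² + (-200.2)²) = 208.8 m.

209 m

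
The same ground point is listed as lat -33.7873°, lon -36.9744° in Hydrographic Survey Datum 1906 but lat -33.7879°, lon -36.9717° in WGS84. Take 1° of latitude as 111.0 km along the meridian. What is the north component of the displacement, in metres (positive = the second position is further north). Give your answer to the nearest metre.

ΔN = -67 m

Δφ = -33.7879° − -33.7873° = -0.0006°; Δλ = -36.9717° − -36.9744° = +0.0027°.
ΔN = Δφ × 111000 = -66.6 m; ΔE = Δλ × 111000 × cos(-33.7873°) = +0.0027 × 111000 × 0.831108 = 249.1 m.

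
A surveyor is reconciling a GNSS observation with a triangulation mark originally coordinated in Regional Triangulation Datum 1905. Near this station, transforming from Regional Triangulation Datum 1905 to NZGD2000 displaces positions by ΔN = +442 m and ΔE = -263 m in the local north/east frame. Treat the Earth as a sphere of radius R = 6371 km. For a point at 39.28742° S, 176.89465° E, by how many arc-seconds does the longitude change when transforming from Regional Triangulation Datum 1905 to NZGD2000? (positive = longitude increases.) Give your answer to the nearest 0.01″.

Δλ = -11.00″

At latitude -39.28742°, cos φ = 0.773979.
One radian of longitude at latitude φ spans R cos φ, so Δλ = ΔE / (R cos φ) = -263.0 / (6371000 × 0.773979) = -5.3336e-05 rad = -11.001″.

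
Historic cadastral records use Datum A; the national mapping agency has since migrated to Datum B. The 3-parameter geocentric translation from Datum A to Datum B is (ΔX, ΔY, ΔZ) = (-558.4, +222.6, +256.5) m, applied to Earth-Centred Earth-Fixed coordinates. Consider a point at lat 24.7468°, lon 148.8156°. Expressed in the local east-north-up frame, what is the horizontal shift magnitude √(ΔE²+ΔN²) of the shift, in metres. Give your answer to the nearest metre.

100 m

At φ = 24.7468°, λ = 148.8156°: sin φ = 0.418609, cos φ = 0.908167, sin λ = 0.517794, cos λ = -0.855505.
ΔE = −sin λ·ΔX + cos λ·ΔY = −(0.517794)·(-558.4) + (-0.855505)·(222.6) = 98.70 m.
ΔN = −sin φ cos λ·ΔX − sin φ sin λ·ΔY + cos φ·ΔZ = −(0.418609)(-0.855505)(-558.4) − (0.418609)(0.517794)(222.6) + (0.908167)(256.5) = -15.28 m.
Horizontal magnitude = √(ΔE² + ΔN²) = √(98.70² + (-15.28)²) = 99.88 m.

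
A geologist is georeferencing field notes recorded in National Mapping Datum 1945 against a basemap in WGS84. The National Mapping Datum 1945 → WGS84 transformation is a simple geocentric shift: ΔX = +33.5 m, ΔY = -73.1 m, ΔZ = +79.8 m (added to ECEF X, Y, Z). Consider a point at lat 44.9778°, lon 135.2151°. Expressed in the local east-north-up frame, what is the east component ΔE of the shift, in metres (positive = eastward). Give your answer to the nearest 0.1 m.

The local east axis at (φ, λ) is (−sin λ, cos λ, 0), so ΔE = −sin(135.2151°)·33.5 + cos(135.2151°)·(-73.1) = 28.28 m.

ΔE = 28.3 m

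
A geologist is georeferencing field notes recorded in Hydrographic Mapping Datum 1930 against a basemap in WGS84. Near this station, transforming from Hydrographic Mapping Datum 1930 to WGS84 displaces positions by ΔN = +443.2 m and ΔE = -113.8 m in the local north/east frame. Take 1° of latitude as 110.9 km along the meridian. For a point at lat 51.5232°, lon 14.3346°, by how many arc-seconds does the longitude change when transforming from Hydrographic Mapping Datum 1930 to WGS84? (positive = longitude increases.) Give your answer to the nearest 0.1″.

At latitude 51.5232°, cos φ = 0.622198.
1° of longitude at this latitude = 110.9 × cos φ = 69.00 km, so Δλ = -113.8 / 69001.7 = -0.0016492° = -5.937″.

Δλ = -5.9″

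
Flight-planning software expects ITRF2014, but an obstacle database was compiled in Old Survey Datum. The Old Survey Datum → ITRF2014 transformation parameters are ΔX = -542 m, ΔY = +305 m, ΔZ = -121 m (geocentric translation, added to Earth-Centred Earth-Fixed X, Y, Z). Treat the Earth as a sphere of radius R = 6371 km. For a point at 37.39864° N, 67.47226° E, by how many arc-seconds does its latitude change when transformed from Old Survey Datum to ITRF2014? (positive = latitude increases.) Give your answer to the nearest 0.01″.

sin φ = 0.607357, cos φ = 0.794429, sin λ = 0.923694, cos λ = 0.383131.
North component: ΔN = −sin φ cos λ·ΔX − sin φ sin λ·ΔY + cos φ·ΔZ = −(0.607357)(0.383131)(-542) − (0.607357)(0.923694)(305) + (0.794429)(-121) = -141.11 m.
1° of latitude spans πR/180 = 111195 m, so Δφ = -141.11 / 111195 × 3600 = -4.569″.

Δφ = -4.57″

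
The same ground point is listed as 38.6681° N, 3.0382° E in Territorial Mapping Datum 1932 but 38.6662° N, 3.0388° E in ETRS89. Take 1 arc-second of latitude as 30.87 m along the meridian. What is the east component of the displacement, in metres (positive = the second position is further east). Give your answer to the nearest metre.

ΔE = 52 m

Δφ = 38.6662° − 38.6681° = -0.0019°; Δλ = 3.0388° − 3.0382° = +0.0006°.
1° of latitude = 3600 × 30.87 = 111132 m.
ΔN = Δφ × 111132 = -211.2 m; ΔE = Δλ × 111132 × cos(38.6681°) = +0.0006 × 111132 × 0.780778 = 52.1 m.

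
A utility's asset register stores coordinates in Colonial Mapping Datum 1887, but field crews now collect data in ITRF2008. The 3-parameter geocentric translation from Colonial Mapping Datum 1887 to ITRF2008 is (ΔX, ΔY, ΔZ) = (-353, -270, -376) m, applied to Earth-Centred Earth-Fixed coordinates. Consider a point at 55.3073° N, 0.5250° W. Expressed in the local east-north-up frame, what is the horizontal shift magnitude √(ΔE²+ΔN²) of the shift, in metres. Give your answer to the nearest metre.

At φ = 55.3073°, λ = -0.5250°: sin φ = 0.822217, cos φ = 0.569175, sin λ = -0.009163, cos λ = 0.999958.
ΔE = −sin λ·ΔX + cos λ·ΔY = −(-0.009163)·(-353) + (0.999958)·(-270) = -273.22 m.
ΔN = −sin φ cos λ·ΔX − sin φ sin λ·ΔY + cos φ·ΔZ = −(0.822217)(0.999958)(-353) − (0.822217)(-0.009163)(-270) + (0.569175)(-376) = 74.19 m.
Horizontal magnitude = √(ΔE² + ΔN²) = √((-273.22)² + 74.19²) = 283.12 m.

283 m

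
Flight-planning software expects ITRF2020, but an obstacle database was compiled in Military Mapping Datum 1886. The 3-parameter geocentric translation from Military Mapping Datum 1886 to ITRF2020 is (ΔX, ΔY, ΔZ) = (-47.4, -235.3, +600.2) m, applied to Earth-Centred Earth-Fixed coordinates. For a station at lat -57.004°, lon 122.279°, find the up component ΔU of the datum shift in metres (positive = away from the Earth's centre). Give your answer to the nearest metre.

ΔU = -598 m

At φ = -57.004°, λ = 122.279°: sin φ = -0.838709, cos φ = 0.544580, sin λ = 0.845458, cos λ = -0.534043.
ΔU = cos φ cos λ·ΔX + cos φ sin λ·ΔY + sin φ·ΔZ = (0.544580)(-0.534043)(-47.4) + (0.544580)(0.845458)(-235.3) + (-0.838709)(600.2) = -597.94 m.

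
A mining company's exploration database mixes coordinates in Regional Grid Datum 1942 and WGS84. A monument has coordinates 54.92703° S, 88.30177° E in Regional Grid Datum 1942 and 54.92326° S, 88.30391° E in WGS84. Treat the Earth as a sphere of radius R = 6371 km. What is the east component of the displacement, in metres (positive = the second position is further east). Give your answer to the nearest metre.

Δφ = -54.92326° − -54.92703° = +0.00377°; Δλ = 88.30391° − 88.30177° = +0.00214°.
1° along a meridian = πR/180 = 111195 m.
ΔN = Δφ × 111195 = 419.2 m; ΔE = Δλ × 111195 × cos(-54.92703°) = +0.00214 × 111195 × 0.574619 = 136.7 m.

ΔE = 137 m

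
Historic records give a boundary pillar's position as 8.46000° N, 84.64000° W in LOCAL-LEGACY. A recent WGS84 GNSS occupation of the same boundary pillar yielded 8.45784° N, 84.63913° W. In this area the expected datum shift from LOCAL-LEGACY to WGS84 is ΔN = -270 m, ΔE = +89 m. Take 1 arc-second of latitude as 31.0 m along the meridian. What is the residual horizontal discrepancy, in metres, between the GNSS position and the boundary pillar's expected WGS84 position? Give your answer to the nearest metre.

30 m

Observed coordinate differences: Δφ = -0.00216°, Δλ = +0.00087°.
Converting to metres (1° lat = 111600 m, cos φ = 0.989119): observed ΔN = -241.1 m, observed ΔE = 96.0 m.
Subtracting the expected shift leaves a residual of -241.1 − (-270) = 28.9 m north and 96.0 − (89) = 7.0 m east.
Residual distance = √(28.9² + 7.0²) = 29.8 m.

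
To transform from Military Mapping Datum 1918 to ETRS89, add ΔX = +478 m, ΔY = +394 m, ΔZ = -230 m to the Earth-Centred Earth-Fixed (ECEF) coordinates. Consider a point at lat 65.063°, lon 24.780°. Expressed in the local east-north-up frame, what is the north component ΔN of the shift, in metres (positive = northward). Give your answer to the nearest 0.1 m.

ΔN = -640.2 m

At φ = 65.063°, λ = 24.780°: sin φ = 0.906772, cos φ = 0.421621, sin λ = 0.419135, cos λ = 0.907924.
ΔN = −sin φ cos λ·ΔX − sin φ sin λ·ΔY + cos φ·ΔZ = −(0.906772)(0.907924)(478) − (0.906772)(0.419135)(394) + (0.421621)(-230) = -640.24 m.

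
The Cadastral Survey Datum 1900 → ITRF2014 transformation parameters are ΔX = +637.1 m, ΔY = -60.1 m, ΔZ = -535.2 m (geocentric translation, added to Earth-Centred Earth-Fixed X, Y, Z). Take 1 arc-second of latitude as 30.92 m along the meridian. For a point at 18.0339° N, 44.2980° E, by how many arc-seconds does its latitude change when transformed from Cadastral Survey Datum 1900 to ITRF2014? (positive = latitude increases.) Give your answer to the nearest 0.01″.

Δφ = -20.60″

sin φ = 0.309580, cos φ = 0.950874, sin λ = 0.698390, cos λ = 0.715717.
North component: ΔN = −sin φ cos λ·ΔX − sin φ sin λ·ΔY + cos φ·ΔZ = −(0.309580)(0.715717)(637.1) − (0.309580)(0.698390)(-60.1) + (0.950874)(-535.2) = -637.08 m.
1° of latitude spans 3600 × 30.92 = 111312 m, so Δφ = -637.08 / 111312 × 3600 = -20.604″.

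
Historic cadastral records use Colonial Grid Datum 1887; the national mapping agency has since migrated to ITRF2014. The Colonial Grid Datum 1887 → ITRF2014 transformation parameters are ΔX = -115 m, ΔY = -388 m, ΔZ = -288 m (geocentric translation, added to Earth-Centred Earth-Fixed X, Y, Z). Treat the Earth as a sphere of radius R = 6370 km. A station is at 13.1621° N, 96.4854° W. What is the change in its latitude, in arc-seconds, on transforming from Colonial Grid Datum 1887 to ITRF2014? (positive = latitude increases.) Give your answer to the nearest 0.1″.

sin φ = 0.227707, cos φ = 0.973730, sin λ = -0.993601, cos λ = -0.112950.
North component: ΔN = −sin φ cos λ·ΔX − sin φ sin λ·ΔY + cos φ·ΔZ = −(0.227707)(-0.112950)(-115) − (0.227707)(-0.993601)(-388) + (0.973730)(-288) = -371.18 m.
1° of latitude spans πR/180 = 111177 m, so Δφ = -371.18 / 111177 × 3600 = -12.019″.

Δφ = -12.0″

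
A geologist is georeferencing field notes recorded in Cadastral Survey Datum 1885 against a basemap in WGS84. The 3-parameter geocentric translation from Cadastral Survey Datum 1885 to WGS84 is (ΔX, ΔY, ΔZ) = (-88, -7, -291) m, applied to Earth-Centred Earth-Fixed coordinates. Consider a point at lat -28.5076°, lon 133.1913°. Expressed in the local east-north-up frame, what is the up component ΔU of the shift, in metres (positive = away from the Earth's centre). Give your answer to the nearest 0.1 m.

ΔU = 187.3 m

At φ = -28.5076°, λ = 133.1913°: sin φ = -0.477275, cos φ = 0.878754, sin λ = 0.729073, cos λ = -0.684436.
ΔU = cos φ cos λ·ΔX + cos φ sin λ·ΔY + sin φ·ΔZ = (0.878754)(-0.684436)(-88) + (0.878754)(0.729073)(-7) + (-0.477275)(-291) = 187.33 m.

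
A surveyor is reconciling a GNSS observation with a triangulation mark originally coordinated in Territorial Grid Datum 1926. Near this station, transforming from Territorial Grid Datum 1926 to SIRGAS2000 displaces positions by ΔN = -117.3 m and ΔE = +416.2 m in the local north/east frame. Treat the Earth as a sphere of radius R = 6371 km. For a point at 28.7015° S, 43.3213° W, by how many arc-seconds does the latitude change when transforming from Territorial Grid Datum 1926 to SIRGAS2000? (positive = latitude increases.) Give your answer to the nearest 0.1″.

Δφ = -3.8″

On a sphere of radius R, 1 rad of latitude = R, so Δφ = ΔN / R = -117.3 / 6371000 = -1.8412e-05 rad = -3.798″.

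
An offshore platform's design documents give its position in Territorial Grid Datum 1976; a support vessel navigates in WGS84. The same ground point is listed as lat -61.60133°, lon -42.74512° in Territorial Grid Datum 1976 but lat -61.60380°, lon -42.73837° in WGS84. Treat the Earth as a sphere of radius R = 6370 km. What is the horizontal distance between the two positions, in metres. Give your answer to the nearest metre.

Δφ = -61.60380° − -61.60133° = -0.00247°; Δλ = -42.73837° − -42.74512° = +0.00675°.
1° along a meridian = πR/180 = 111177 m.
ΔN = Δφ × 111177 = -274.6 m; ΔE = Δλ × 111177 × cos(-61.60133°) = +0.00675 × 111177 × 0.475604 = 356.9 m.
Distance = √(ΔE² + ΔN²) = √(356.9² + (-274.6)²) = 450.3 m.

450 m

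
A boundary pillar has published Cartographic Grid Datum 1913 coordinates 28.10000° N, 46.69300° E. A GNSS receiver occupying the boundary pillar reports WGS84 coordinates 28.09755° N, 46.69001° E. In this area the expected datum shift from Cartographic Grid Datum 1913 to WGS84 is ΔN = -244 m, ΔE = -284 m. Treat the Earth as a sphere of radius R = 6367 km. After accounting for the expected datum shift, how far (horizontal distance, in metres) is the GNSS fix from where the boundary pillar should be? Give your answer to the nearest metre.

Observed coordinate differences: Δφ = -0.00245°, Δλ = -0.00299°.
Converting to metres (1° lat = 111125 m, cos φ = 0.882127): observed ΔN = -272.3 m, observed ΔE = -293.1 m.
Subtracting the expected shift leaves a residual of -272.3 − (-244) = -28.3 m north and -293.1 − (-284) = -9.1 m east.
Residual distance = √((-28.3)² + (-9.1)²) = 29.7 m.

30 m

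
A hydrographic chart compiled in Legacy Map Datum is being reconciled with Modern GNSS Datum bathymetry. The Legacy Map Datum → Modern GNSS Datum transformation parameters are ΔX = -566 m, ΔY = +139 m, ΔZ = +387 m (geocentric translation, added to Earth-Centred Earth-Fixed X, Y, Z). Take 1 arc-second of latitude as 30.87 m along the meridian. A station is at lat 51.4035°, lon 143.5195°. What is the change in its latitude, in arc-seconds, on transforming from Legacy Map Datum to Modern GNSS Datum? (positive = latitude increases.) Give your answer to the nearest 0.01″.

sin φ = 0.781559, cos φ = 0.623832, sin λ = 0.594549, cos λ = -0.804059.
North component: ΔN = −sin φ cos λ·ΔX − sin φ sin λ·ΔY + cos φ·ΔZ = −(0.781559)(-0.804059)(-566) − (0.781559)(0.594549)(139) + (0.623832)(387) = -178.85 m.
1° of latitude spans 3600 × 30.87 = 111132 m, so Δφ = -178.85 / 111132 × 3600 = -5.794″.

Δφ = -5.79″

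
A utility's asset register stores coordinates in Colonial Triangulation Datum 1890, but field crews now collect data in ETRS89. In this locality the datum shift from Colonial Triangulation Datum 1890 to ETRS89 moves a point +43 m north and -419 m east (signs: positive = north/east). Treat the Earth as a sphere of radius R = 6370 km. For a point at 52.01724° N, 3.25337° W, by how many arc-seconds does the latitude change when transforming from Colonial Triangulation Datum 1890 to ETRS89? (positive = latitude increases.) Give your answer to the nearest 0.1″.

On a sphere of radius R, 1 rad of latitude = R, so Δφ = ΔN / R = 43.0 / 6370000 = 6.7504e-06 rad = 1.392″.

Δφ = 1.4″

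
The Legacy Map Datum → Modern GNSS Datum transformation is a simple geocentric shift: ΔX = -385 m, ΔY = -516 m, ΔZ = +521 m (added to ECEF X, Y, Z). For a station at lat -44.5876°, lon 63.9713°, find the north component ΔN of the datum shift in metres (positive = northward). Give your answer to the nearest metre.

At φ = -44.5876°, λ = 63.9713°: sin φ = -0.701999, cos φ = 0.712178, sin λ = 0.898574, cos λ = 0.438821.
ΔN = −sin φ cos λ·ΔX − sin φ sin λ·ΔY + cos φ·ΔZ = −(-0.701999)(0.438821)(-385) − (-0.701999)(0.898574)(-516) + (0.712178)(521) = -73.05 m.

ΔN = -73 m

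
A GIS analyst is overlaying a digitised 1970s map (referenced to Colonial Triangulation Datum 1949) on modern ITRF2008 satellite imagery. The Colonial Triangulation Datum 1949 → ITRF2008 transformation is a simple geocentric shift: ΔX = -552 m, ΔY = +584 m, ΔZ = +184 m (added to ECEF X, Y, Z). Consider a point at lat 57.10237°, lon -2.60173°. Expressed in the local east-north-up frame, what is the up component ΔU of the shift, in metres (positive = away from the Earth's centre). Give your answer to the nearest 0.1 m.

ΔU = -159.4 m

The local up (radial) axis is (cos φ cos λ, cos φ sin λ, sin φ), giving ΔU = -299.504 − 14.398 + 154.494 = -159.41 m.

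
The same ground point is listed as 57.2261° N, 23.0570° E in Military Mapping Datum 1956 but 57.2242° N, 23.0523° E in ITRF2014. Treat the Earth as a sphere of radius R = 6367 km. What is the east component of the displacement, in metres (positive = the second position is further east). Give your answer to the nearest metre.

Δφ = 57.2242° − 57.2261° = -0.0019°; Δλ = 23.0523° − 23.0570° = -0.0047°.
1° along a meridian = πR/180 = 111125 m.
ΔN = Δφ × 111125 = -211.1 m; ΔE = Δλ × 111125 × cos(57.2261°) = -0.0047 × 111125 × 0.541325 = -282.7 m.

ΔE = -283 m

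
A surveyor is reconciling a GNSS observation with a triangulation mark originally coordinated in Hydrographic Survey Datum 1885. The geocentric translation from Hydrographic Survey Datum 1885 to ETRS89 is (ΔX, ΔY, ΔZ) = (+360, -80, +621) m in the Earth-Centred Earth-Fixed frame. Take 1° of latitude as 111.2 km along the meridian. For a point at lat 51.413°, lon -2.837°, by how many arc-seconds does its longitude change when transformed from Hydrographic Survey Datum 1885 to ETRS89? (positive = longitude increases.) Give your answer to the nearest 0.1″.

Δλ = -3.2″

sin φ = 0.781662, cos φ = 0.623702, sin λ = -0.049495, cos λ = 0.998774.
East component: ΔE = −sin λ·ΔX + cos λ·ΔY = −(-0.049495)(360) + (0.998774)(-80) = -62.08 m.
1° of latitude spans 111200 m; at latitude φ, 1° of longitude spans that × cos φ = 69355.7 m, so Δλ = -62.08 / 69355.7 × 3600 = -3.223″.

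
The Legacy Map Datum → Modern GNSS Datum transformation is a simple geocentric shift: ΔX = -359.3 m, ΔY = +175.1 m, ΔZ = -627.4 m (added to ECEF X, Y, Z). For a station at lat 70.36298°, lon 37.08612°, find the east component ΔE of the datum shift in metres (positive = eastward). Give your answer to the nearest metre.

ΔE = 356 m

The local east axis at (φ, λ) is (−sin λ, cos λ, 0), so ΔE = −sin(37.08612°)·(-359.3) + cos(37.08612°)·175.1 = 356.35 m.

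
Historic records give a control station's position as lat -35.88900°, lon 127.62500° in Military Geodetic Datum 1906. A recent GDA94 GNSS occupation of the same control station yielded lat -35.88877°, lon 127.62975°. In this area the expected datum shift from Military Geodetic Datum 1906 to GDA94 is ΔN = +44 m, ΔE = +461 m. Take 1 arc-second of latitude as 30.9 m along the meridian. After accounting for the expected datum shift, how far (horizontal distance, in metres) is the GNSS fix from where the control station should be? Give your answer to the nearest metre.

Observed coordinate differences: Δφ = +0.00023°, Δλ = +0.00475°.
Converting to metres (1° lat = 111240 m, cos φ = 0.810154): observed ΔN = 25.6 m, observed ΔE = 428.1 m.
Subtracting the expected shift leaves a residual of 25.6 − (44) = -18.4 m north and 428.1 − (461) = -32.9 m east.
Residual distance = √((-18.4)² + (-32.9)²) = 37.7 m.

38 m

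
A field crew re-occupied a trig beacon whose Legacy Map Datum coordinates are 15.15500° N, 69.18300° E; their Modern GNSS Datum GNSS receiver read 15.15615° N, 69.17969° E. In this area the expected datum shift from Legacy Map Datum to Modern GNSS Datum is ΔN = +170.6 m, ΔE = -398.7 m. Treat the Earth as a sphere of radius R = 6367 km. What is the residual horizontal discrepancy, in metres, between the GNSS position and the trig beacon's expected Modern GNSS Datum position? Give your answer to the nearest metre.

61 m

Observed coordinate differences: Δφ = +0.00115°, Δλ = -0.00331°.
Converting to metres (1° lat = 111125 m, cos φ = 0.965222): observed ΔN = 127.8 m, observed ΔE = -355.0 m.
Subtracting the expected shift leaves a residual of 127.8 − (170.6) = -42.8 m north and -355.0 − (-398.7) = 43.7 m east.
Residual distance = √((-42.8)² + 43.7²) = 61.1 m.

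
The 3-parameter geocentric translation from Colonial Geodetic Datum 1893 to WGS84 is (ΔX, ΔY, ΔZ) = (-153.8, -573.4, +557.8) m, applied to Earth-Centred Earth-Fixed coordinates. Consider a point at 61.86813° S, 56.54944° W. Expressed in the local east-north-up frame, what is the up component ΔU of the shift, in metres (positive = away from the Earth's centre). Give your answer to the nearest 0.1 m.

At φ = -61.86813°, λ = -56.54944°: sin φ = -0.881865, cos φ = 0.471502, sin λ = -0.834362, cos λ = 0.551217.
ΔU = cos φ cos λ·ΔX + cos φ sin λ·ΔY + sin φ·ΔZ = (0.471502)(0.551217)(-153.8) + (0.471502)(-0.834362)(-573.4) + (-0.881865)(557.8) = -306.30 m.

ΔU = -306.3 m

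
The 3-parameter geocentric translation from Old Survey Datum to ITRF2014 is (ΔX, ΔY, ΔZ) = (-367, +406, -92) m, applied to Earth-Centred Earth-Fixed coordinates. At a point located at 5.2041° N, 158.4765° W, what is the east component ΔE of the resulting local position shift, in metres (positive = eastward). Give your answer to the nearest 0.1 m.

At φ = 5.2041°, λ = -158.4765°: sin φ = 0.090704, cos φ = 0.995878, sin λ = -0.366883, cos λ = -0.930267.
ΔE = −sin λ·ΔX + cos λ·ΔY = −(-0.366883)·(-367) + (-0.930267)·(406) = -512.33 m.

ΔE = -512.3 m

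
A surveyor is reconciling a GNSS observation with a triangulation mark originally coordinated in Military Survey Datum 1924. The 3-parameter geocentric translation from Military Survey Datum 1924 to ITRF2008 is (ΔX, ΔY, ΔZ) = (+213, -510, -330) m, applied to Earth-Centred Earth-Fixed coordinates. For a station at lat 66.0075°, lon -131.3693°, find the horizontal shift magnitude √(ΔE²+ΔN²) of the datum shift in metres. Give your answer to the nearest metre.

At φ = 66.0075°, λ = -131.3693°: sin φ = 0.913599, cos φ = 0.406617, sin λ = -0.750465, cos λ = -0.660910.
ΔE = −sin λ·ΔX + cos λ·ΔY = −(-0.750465)·(213) + (-0.660910)·(-510) = 496.91 m.
ΔN = −sin φ cos λ·ΔX − sin φ sin λ·ΔY + cos φ·ΔZ = −(0.913599)(-0.660910)(213) − (0.913599)(-0.750465)(-510) + (0.406617)(-330) = -355.24 m.
Horizontal magnitude = √(ΔE² + ΔN²) = √(496.91² + (-355.24)²) = 610.83 m.

611 m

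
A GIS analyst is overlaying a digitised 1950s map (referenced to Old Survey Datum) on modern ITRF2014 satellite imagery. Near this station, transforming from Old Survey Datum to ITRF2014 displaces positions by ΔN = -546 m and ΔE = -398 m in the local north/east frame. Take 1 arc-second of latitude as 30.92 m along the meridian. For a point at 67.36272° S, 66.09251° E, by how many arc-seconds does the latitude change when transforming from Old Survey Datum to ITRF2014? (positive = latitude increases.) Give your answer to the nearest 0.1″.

1″ of latitude = 30.92 m, so Δφ = -546.0 / 30.92 = -17.658″.

Δφ = -17.7″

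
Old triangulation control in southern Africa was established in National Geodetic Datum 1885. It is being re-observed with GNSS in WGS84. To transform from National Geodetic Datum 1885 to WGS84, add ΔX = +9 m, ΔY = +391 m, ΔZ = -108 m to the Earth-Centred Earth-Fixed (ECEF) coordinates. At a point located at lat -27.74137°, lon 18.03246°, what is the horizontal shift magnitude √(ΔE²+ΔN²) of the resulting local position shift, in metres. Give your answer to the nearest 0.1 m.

370.7 m

The local east axis at (φ, λ) is (−sin λ, cos λ, 0), so ΔE = −sin(18.03246°)·9 + cos(18.03246°)·391 = 369.01 m.
The local north axis is (−sin φ cos λ, −sin φ sin λ, cos φ), giving ΔN = 3.984 + 56.340 − 95.586 = -35.26 m.
Horizontal magnitude = √(ΔE² + ΔN²) = √(369.01² + (-35.26)²) = 370.69 m.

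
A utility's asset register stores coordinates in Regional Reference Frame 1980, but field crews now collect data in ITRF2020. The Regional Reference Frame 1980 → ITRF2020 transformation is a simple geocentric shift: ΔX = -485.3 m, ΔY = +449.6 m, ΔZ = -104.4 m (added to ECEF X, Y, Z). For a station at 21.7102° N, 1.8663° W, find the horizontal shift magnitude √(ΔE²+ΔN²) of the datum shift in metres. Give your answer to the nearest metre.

At φ = 21.7102°, λ = -1.8663°: sin φ = 0.369912, cos φ = 0.929067, sin λ = -0.032567, cos λ = 0.999470.
ΔE = −sin λ·ΔX + cos λ·ΔY = −(-0.032567)·(-485.3) + (0.999470)·(449.6) = 433.56 m.
ΔN = −sin φ cos λ·ΔX − sin φ sin λ·ΔY + cos φ·ΔZ = −(0.369912)(0.999470)(-485.3) − (0.369912)(-0.032567)(449.6) + (0.929067)(-104.4) = 87.84 m.
Horizontal magnitude = √(ΔE² + ΔN²) = √(433.56² + 87.84²) = 442.37 m.

442 m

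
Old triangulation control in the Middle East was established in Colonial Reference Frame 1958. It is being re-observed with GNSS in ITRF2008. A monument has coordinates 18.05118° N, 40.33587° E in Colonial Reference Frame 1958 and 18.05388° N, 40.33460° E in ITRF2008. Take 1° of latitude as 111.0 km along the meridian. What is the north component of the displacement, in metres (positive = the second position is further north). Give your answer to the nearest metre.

Δφ = 18.05388° − 18.05118° = +0.00270°; Δλ = 40.33460° − 40.33587° = -0.00127°.
ΔN = Δφ × 111000 = 299.7 m; ΔE = Δλ × 111000 × cos(18.05118°) = -0.00127 × 111000 × 0.950780 = -134.0 m.

ΔN = 300 m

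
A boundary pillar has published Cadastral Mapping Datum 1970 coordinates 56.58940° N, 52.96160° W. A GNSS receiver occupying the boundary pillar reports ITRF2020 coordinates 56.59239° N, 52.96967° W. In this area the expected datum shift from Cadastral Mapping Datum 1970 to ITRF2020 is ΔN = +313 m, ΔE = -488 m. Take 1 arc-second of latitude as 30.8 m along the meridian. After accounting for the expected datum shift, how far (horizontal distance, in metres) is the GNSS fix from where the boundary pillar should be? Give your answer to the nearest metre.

Observed coordinate differences: Δφ = +0.00299°, Δλ = -0.00807°.
Converting to metres (1° lat = 110880 m, cos φ = 0.550635): observed ΔN = 331.5 m, observed ΔE = -492.7 m.
Subtracting the expected shift leaves a residual of 331.5 − (313) = 18.5 m north and -492.7 − (-488) = -4.7 m east.
Residual distance = √(18.5² + (-4.7)²) = 19.1 m.

19 m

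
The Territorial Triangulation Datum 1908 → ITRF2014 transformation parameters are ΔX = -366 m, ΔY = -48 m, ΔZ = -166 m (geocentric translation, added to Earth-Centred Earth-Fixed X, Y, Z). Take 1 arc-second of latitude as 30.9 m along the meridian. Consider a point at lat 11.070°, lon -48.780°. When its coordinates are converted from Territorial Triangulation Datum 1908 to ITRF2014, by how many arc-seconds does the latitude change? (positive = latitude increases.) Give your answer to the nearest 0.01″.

sin φ = 0.192008, cos φ = 0.981393, sin λ = -0.752185, cos λ = 0.658952.
North component: ΔN = −sin φ cos λ·ΔX − sin φ sin λ·ΔY + cos φ·ΔZ = −(0.192008)(0.658952)(-366) − (0.192008)(-0.752185)(-48) + (0.981393)(-166) = -123.54 m.
1° of latitude spans 3600 × 30.90 = 111240 m, so Δφ = -123.54 / 111240 × 3600 = -3.998″.

Δφ = -4.00″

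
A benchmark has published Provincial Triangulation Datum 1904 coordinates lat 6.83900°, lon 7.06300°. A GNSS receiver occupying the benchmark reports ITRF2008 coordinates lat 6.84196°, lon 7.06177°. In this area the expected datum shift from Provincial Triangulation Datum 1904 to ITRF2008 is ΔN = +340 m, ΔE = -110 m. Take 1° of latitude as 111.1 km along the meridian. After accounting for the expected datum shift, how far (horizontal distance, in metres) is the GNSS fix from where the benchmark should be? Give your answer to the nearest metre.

28 m

Observed coordinate differences: Δφ = +0.00296°, Δλ = -0.00123°.
Converting to metres (1° lat = 111100 m, cos φ = 0.992885): observed ΔN = 328.9 m, observed ΔE = -135.7 m.
Subtracting the expected shift leaves a residual of 328.9 − (340) = -11.1 m north and -135.7 − (-110) = -25.7 m east.
Residual distance = √((-11.1)² + (-25.7)²) = 28.0 m.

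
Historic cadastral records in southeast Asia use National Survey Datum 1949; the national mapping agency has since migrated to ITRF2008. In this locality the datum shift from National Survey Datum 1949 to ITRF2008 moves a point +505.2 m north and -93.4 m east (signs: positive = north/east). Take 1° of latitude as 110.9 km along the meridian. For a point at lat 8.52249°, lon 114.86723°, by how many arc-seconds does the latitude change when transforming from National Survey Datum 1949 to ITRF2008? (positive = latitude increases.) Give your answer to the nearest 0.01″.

1° of latitude = 110.9 km, so Δφ = 505.2 / 110900 = 0.0045555° = 16.400″.

Δφ = 16.40″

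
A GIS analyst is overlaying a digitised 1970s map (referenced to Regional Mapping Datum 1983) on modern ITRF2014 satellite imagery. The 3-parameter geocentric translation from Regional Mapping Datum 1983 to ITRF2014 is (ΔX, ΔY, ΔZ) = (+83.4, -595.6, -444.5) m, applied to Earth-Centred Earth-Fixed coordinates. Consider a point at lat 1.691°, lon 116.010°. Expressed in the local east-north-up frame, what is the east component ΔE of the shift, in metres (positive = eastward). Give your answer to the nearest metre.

ΔE = 186 m

At φ = 1.691°, λ = 116.010°: sin φ = 0.029509, cos φ = 0.999565, sin λ = 0.898718, cos λ = -0.438528.
ΔE = −sin λ·ΔX + cos λ·ΔY = −(0.898718)·(83.4) + (-0.438528)·(-595.6) = 186.23 m.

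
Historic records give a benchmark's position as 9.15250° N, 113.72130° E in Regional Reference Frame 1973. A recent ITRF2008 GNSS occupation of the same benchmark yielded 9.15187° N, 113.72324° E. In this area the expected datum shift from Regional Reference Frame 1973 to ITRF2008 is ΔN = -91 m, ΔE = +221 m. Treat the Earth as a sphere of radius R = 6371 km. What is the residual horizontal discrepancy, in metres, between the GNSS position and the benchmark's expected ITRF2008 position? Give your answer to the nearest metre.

Observed coordinate differences: Δφ = -0.00063°, Δλ = +0.00194°.
Converting to metres (1° lat = 111195 m, cos φ = 0.987268): observed ΔN = -70.1 m, observed ΔE = 213.0 m.
Subtracting the expected shift leaves a residual of -70.1 − (-91) = 20.9 m north and 213.0 − (221) = -8.0 m east.
Residual distance = √(20.9² + (-8.0)²) = 22.4 m.

22 m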